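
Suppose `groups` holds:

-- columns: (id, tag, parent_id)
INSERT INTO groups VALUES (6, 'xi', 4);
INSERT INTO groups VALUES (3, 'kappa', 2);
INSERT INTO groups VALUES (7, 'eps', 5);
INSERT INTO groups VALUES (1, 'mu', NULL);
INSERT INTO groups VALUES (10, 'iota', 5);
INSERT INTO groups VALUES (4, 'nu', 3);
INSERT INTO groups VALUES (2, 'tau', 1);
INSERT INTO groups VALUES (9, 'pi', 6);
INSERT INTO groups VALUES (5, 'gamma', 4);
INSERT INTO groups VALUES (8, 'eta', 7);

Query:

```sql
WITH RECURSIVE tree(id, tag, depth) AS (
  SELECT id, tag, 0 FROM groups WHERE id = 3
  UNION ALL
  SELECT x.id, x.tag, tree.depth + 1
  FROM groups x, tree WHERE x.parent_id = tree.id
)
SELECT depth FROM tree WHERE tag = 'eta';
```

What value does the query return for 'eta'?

Base: id=3 (kappa) at depth 0.
Iteration 1: rows with parent_id in {3} -> nu (id 4, depth 1).
Iteration 2: rows with parent_id in {4} -> gamma (id 5, depth 2), xi (id 6, depth 2).
Iteration 3: rows with parent_id in {5,6} -> eps (id 7, depth 3), pi (id 9, depth 3), iota (id 10, depth 3).
Iteration 4: rows with parent_id in {7,9,10} -> eta (id 8, depth 4).
Iteration 5: no rows with parent_id in {8}; recursion stops.

4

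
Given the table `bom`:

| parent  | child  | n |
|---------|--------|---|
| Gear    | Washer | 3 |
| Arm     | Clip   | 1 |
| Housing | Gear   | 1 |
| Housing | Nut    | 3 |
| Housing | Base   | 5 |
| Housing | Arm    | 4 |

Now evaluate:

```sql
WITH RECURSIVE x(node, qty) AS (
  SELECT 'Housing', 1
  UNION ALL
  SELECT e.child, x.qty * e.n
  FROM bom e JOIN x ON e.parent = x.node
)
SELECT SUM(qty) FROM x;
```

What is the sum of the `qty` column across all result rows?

21

Base: (Housing, qty=1).
Iteration 1: components of {Housing} -> Arm = 1*4 = 4, Base = 1*5 = 5, Gear = 1*1 = 1, Nut = 1*3 = 3.
Iteration 2: components of {Arm,Base,Gear,Nut} -> Clip = 4*1 = 4, Washer = 1*3 = 3.
Iteration 3: no further components; recursion stops.
SUM(qty) = 1 + 3 + 1 + 5 + 4 + 3 + 4 = 21.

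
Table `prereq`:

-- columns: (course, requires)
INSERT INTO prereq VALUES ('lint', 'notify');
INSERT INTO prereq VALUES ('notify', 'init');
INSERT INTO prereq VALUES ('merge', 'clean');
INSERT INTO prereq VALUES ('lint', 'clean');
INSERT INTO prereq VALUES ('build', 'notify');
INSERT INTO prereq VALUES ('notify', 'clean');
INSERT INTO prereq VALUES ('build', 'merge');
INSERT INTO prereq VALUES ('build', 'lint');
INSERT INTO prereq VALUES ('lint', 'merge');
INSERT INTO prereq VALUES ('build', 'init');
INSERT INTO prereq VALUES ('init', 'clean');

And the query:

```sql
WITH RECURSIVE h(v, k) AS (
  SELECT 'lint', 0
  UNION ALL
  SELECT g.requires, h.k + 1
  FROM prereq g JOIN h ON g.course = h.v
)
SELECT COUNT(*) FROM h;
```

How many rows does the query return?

8

Base: (lint, k=0).
Iteration 1: edges from {lint} -> (clean, k=1), (merge, k=1), (notify, k=1).
Iteration 2: edges from {clean,merge,notify} -> (clean, k=2) x2, (init, k=2). [UNION ALL keeps all 3 new rows, including repeats]
Iteration 3: edges from {clean,init} -> (clean, k=3).
Iteration 4: no outgoing edges from {clean}; recursion stops.
Total rows emitted: 8.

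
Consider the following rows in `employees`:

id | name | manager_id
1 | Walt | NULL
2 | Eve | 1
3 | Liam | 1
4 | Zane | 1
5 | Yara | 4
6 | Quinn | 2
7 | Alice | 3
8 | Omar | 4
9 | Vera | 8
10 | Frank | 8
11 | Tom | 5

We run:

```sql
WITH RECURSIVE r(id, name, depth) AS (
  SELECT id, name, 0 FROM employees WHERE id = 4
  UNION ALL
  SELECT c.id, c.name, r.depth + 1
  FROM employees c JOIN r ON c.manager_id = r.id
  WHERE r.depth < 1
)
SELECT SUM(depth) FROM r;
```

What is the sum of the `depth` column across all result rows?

2

Base: id=4 (Zane) at depth 0.
Iteration 1: rows with manager_id in {4} -> Yara (id 5, depth 1), Omar (id 8, depth 1).
Iteration 2: depth < 1 fails for all current rows; recursion stops.
SUM(depth) = 0 + 1 + 1 = 2.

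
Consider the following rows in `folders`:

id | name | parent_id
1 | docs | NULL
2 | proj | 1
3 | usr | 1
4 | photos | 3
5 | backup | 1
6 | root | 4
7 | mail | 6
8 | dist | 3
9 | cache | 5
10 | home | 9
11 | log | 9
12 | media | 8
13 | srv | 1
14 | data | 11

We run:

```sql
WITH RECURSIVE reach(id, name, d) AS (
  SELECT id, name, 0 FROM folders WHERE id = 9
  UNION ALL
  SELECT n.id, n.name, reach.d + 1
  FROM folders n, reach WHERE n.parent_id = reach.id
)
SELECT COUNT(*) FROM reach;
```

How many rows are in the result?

Base: id=9 (cache) at d 0.
Iteration 1: rows with parent_id in {9} -> home (id 10, d 1), log (id 11, d 1).
Iteration 2: rows with parent_id in {10,11} -> data (id 14, d 2).
Iteration 3: no rows with parent_id in {14}; recursion stops.
Total rows emitted: 4.

4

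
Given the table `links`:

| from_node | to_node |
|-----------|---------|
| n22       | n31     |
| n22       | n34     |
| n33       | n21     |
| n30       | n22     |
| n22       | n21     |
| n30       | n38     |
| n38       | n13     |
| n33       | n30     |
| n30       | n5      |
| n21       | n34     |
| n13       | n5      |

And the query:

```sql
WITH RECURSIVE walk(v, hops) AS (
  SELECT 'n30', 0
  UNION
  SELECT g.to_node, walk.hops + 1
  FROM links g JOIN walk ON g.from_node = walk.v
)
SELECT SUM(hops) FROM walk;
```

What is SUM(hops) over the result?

Base: (n30, hops=0).
Iteration 1: edges from {n30} -> (n22, hops=1), (n38, hops=1), (n5, hops=1).
Iteration 2: edges from {n22,n38,n5} -> (n13, hops=2), (n21, hops=2), (n31, hops=2), (n34, hops=2).
Iteration 3: edges from {n13,n21,n31,n34} -> (n34, hops=3), (n5, hops=3).
Iteration 4: no outgoing edges from {n34,n5}; recursion stops.
SUM(hops) = 0 + 1 + 1 + 1 + 2 + 2 + 2 + 2 + 3 + 3 = 17.

17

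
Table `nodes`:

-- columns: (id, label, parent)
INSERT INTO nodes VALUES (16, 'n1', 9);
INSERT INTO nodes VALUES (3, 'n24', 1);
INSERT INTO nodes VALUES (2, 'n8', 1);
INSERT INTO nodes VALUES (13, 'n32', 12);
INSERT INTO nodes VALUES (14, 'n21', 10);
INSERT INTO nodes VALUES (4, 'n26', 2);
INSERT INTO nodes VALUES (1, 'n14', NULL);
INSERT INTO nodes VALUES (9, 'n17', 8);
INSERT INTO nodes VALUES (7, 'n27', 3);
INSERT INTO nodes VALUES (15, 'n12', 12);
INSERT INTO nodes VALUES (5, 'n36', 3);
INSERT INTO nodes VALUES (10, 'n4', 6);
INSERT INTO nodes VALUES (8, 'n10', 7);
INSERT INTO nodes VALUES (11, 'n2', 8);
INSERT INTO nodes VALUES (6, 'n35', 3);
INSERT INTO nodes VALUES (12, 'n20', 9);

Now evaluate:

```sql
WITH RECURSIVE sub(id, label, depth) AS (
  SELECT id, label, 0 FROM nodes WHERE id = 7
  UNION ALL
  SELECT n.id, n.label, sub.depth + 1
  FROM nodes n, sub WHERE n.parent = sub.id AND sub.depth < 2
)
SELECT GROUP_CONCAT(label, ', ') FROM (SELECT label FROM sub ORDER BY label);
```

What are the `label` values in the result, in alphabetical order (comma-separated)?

n10, n17, n2, n27

Base: id=7 (n27) at depth 0.
Iteration 1: rows with parent in {7} -> n10 (id 8, depth 1).
Iteration 2: rows with parent in {8} -> n17 (id 9, depth 2), n2 (id 11, depth 2).
Iteration 3: depth < 2 fails for all current rows; recursion stops.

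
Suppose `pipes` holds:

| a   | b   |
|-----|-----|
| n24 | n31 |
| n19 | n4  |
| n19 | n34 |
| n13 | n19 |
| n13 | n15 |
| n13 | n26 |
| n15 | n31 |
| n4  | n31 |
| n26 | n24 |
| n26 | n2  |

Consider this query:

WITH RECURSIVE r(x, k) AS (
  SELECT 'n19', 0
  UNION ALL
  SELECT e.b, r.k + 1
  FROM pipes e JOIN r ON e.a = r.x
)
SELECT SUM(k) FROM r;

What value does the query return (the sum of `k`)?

4

Base: (n19, k=0).
Iteration 1: edges from {n19} -> (n34, k=1), (n4, k=1).
Iteration 2: edges from {n34,n4} -> (n31, k=2).
Iteration 3: no outgoing edges from {n31}; recursion stops.
SUM(k) = 0 + 1 + 1 + 2 = 4.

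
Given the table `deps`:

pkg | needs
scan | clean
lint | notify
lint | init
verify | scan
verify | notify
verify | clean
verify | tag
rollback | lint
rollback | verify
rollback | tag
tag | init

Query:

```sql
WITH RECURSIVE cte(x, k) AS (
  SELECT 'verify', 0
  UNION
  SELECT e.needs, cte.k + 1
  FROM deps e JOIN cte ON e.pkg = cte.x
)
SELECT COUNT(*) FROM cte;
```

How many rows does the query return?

Base: (verify, k=0).
Iteration 1: edges from {verify} -> (clean, k=1), (notify, k=1), (scan, k=1), (tag, k=1).
Iteration 2: edges from {clean,notify,scan,tag} -> (clean, k=2), (init, k=2).
Iteration 3: no outgoing edges from {clean,init}; recursion stops.
Total rows emitted: 7.

7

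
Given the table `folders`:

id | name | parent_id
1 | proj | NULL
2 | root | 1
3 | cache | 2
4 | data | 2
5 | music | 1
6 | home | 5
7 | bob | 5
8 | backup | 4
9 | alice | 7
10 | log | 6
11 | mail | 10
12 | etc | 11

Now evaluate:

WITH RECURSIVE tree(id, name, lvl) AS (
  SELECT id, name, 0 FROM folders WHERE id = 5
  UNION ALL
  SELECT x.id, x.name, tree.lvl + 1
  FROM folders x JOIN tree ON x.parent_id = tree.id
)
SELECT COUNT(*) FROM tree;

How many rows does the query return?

Base: id=5 (music) at lvl 0.
Iteration 1: rows with parent_id in {5} -> home (id 6, lvl 1), bob (id 7, lvl 1).
Iteration 2: rows with parent_id in {6,7} -> alice (id 9, lvl 2), log (id 10, lvl 2).
Iteration 3: rows with parent_id in {9,10} -> mail (id 11, lvl 3).
Iteration 4: rows with parent_id in {11} -> etc (id 12, lvl 4).
Iteration 5: no rows with parent_id in {12}; recursion stops.
Total rows emitted: 7.

7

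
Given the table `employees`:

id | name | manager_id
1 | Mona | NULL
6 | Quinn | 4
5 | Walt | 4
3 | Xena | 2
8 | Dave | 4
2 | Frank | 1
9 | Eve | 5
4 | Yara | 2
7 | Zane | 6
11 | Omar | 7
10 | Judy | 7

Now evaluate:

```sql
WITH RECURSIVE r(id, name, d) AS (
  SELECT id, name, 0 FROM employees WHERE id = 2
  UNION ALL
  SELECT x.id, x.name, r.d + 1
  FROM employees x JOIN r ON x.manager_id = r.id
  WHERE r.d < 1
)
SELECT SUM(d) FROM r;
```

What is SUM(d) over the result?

2

Base: id=2 (Frank) at d 0.
Iteration 1: rows with manager_id in {2} -> Xena (id 3, d 1), Yara (id 4, d 1).
Iteration 2: d < 1 fails for all current rows; recursion stops.
SUM(d) = 0 + 1 + 1 = 2.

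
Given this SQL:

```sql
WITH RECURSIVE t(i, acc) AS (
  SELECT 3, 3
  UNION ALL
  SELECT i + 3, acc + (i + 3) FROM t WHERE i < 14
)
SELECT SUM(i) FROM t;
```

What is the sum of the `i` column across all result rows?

45

Base: i=3, acc=3.
Iteration 1: 3 < 14 holds -> i = 3 + 3 = 6, acc = 3 + 6 = 9.
Iteration 2: 6 < 14 holds -> i = 6 + 3 = 9, acc = 9 + 9 = 18.
Iteration 3: 9 < 14 holds -> i = 9 + 3 = 12, acc = 18 + 12 = 30.
Iteration 4: 12 < 14 holds -> i = 12 + 3 = 15, acc = 30 + 15 = 45.
Iteration 5: 15 < 14 fails; recursion stops.
SUM(i) = 3 + 6 + 9 + 12 + 15 = 45.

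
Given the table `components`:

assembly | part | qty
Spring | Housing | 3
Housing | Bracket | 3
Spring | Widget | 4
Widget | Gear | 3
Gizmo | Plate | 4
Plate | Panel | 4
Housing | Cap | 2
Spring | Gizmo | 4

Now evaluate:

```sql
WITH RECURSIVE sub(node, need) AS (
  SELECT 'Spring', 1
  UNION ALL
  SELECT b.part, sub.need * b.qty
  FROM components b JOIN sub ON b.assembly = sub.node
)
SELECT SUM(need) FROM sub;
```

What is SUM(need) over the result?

Base: (Spring, need=1).
Iteration 1: components of {Spring} -> Gizmo = 1*4 = 4, Housing = 1*3 = 3, Widget = 1*4 = 4.
Iteration 2: components of {Gizmo,Housing,Widget} -> Bracket = 3*3 = 9, Cap = 3*2 = 6, Gear = 4*3 = 12, Plate = 4*4 = 16.
Iteration 3: components of {Bracket,Cap,Gear,Plate} -> Panel = 16*4 = 64.
Iteration 4: no further components; recursion stops.
SUM(need) = 1 + 4 + 3 + 4 + 16 + 6 + 9 + 12 + 64 = 119.

119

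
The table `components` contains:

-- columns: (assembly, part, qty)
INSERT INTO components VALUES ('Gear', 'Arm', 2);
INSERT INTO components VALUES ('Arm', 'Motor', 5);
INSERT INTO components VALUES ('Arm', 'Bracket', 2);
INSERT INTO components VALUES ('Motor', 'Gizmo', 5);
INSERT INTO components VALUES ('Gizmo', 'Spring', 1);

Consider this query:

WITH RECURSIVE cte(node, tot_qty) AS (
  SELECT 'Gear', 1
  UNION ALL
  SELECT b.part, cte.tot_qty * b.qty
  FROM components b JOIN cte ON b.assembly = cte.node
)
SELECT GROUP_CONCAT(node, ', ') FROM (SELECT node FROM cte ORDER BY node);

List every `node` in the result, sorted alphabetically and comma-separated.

Base: (Gear, tot_qty=1).
Iteration 1: components of {Gear} -> Arm = 1*2 = 2.
Iteration 2: components of {Arm} -> Bracket = 2*2 = 4, Motor = 2*5 = 10.
Iteration 3: components of {Bracket,Motor} -> Gizmo = 10*5 = 50.
Iteration 4: components of {Gizmo} -> Spring = 50*1 = 50.
Iteration 5: no further components; recursion stops.

Arm, Bracket, Gear, Gizmo, Motor, Spring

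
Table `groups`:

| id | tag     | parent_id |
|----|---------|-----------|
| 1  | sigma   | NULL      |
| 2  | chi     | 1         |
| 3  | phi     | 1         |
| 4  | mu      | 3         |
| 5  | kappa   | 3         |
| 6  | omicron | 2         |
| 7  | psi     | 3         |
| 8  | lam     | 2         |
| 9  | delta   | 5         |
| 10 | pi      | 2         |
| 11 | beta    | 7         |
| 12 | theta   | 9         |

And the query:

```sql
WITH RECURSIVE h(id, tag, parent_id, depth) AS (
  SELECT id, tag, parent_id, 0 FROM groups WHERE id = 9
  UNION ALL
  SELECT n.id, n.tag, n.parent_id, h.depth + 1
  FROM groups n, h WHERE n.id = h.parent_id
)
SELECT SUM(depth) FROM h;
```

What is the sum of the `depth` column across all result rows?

Base: id=9 (delta), parent_id=5, depth 0.
Iteration 1: join on id=5 -> kappa (id 5, parent_id=3, depth 1).
Iteration 2: join on id=3 -> phi (id 3, parent_id=1, depth 2).
Iteration 3: join on id=1 -> sigma (id 1, parent_id=NULL, depth 3).
Iteration 4: parent_id is NULL; no match; recursion stops.
SUM(depth) = 0 + 1 + 2 + 3 = 6.

6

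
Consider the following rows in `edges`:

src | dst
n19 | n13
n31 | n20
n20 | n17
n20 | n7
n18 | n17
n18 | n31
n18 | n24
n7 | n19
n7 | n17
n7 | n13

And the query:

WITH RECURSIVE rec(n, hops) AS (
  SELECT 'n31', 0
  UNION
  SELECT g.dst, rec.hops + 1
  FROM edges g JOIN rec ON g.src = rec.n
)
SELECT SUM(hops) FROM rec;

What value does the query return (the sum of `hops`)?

Base: (n31, hops=0).
Iteration 1: edges from {n31} -> (n20, hops=1).
Iteration 2: edges from {n20} -> (n17, hops=2), (n7, hops=2).
Iteration 3: edges from {n17,n7} -> (n13, hops=3), (n17, hops=3), (n19, hops=3).
Iteration 4: edges from {n13,n17,n19} -> (n13, hops=4).
Iteration 5: no outgoing edges from {n13}; recursion stops.
SUM(hops) = 0 + 1 + 2 + 2 + 3 + 3 + 3 + 4 = 18.

18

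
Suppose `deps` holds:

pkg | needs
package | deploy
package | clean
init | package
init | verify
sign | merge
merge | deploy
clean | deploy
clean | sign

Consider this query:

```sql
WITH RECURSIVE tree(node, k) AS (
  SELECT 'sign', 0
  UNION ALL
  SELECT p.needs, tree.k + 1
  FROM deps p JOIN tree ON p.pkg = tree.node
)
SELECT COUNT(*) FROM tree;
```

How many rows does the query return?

Base: (sign, k=0).
Iteration 1: edges from {sign} -> (merge, k=1).
Iteration 2: edges from {merge} -> (deploy, k=2).
Iteration 3: no outgoing edges from {deploy}; recursion stops.
Total rows emitted: 3.

3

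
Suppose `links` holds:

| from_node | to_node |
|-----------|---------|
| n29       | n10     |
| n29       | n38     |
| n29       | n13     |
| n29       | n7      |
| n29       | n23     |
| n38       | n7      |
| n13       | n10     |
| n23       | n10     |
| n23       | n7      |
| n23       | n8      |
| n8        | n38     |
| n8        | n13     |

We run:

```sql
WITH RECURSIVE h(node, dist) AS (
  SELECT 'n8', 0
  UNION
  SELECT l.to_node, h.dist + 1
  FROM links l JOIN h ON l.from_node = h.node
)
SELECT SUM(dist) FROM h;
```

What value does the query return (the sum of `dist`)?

6

Base: (n8, dist=0).
Iteration 1: edges from {n8} -> (n13, dist=1), (n38, dist=1).
Iteration 2: edges from {n13,n38} -> (n10, dist=2), (n7, dist=2).
Iteration 3: no outgoing edges from {n10,n7}; recursion stops.
SUM(dist) = 0 + 1 + 1 + 2 + 2 = 6.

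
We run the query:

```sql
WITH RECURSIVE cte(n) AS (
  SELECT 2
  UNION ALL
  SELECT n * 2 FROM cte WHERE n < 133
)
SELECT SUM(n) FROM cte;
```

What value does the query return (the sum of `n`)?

510

Base: n=2.
Iteration 1: 2 < 133 holds -> n = 2 * 2 = 4.
Iteration 2: 4 < 133 holds -> n = 4 * 2 = 8.
Iteration 3: 8 < 133 holds -> n = 8 * 2 = 16.
Iteration 4: 16 < 133 holds -> n = 16 * 2 = 32.
Iteration 5: 32 < 133 holds -> n = 32 * 2 = 64.
Iteration 6: 64 < 133 holds -> n = 64 * 2 = 128.
Iteration 7: 128 < 133 holds -> n = 128 * 2 = 256.
Iteration 8: 256 < 133 fails; recursion stops.
SUM(n) = 2 + 4 + 8 + 16 + 32 + 64 + 128 + 256 = 510.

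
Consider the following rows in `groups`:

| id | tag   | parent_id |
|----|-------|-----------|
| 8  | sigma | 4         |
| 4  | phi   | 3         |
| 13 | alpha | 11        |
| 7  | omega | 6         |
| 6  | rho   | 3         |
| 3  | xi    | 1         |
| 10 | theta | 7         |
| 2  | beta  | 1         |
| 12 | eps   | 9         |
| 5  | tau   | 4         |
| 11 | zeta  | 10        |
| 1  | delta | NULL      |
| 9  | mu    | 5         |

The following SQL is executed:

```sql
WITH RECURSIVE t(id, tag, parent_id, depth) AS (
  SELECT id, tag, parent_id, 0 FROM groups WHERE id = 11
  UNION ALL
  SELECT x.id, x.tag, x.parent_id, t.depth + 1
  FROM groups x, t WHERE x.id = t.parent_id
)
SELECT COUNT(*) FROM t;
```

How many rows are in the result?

6

Base: id=11 (zeta), parent_id=10, depth 0.
Iteration 1: join on id=10 -> theta (id 10, parent_id=7, depth 1).
Iteration 2: join on id=7 -> omega (id 7, parent_id=6, depth 2).
Iteration 3: join on id=6 -> rho (id 6, parent_id=3, depth 3).
Iteration 4: join on id=3 -> xi (id 3, parent_id=1, depth 4).
Iteration 5: join on id=1 -> delta (id 1, parent_id=NULL, depth 5).
Iteration 6: parent_id is NULL; no match; recursion stops.
Total rows emitted: 6.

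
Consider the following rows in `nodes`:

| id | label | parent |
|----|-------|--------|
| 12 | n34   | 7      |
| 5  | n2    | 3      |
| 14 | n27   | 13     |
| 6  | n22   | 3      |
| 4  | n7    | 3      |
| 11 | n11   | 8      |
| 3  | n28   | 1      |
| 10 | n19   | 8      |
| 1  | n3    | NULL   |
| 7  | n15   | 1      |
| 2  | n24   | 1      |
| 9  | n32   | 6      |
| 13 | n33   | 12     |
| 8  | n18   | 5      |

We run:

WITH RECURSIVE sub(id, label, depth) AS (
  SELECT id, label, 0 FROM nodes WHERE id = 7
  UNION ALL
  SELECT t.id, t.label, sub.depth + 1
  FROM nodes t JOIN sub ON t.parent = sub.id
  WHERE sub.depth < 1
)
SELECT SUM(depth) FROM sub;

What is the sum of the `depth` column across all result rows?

1

Base: id=7 (n15) at depth 0.
Iteration 1: rows with parent in {7} -> n34 (id 12, depth 1).
Iteration 2: depth < 1 fails for all current rows; recursion stops.
SUM(depth) = 0 + 1 = 1.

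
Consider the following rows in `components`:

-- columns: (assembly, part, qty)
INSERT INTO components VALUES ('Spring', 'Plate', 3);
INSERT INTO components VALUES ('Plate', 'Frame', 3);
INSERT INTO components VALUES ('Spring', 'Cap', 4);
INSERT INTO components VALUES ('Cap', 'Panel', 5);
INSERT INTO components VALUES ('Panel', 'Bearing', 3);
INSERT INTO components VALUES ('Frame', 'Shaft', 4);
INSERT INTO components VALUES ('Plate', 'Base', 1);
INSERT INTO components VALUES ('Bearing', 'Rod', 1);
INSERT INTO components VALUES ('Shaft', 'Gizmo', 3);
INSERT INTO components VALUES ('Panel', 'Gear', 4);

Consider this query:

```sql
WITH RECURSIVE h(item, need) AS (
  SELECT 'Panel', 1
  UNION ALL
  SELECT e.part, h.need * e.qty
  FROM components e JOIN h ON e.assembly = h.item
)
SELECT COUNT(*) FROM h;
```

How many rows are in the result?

Base: (Panel, need=1).
Iteration 1: components of {Panel} -> Bearing = 1*3 = 3, Gear = 1*4 = 4.
Iteration 2: components of {Bearing,Gear} -> Rod = 3*1 = 3.
Iteration 3: no further components; recursion stops.
Total rows emitted: 4.

4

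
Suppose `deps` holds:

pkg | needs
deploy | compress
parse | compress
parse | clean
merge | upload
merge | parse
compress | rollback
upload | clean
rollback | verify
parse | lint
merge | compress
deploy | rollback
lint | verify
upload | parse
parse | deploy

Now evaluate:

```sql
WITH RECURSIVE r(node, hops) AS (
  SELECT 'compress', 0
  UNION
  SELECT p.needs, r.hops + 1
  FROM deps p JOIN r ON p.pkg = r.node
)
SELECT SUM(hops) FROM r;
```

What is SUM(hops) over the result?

Base: (compress, hops=0).
Iteration 1: edges from {compress} -> (rollback, hops=1).
Iteration 2: edges from {rollback} -> (verify, hops=2).
Iteration 3: no outgoing edges from {verify}; recursion stops.
SUM(hops) = 0 + 1 + 2 = 3.

3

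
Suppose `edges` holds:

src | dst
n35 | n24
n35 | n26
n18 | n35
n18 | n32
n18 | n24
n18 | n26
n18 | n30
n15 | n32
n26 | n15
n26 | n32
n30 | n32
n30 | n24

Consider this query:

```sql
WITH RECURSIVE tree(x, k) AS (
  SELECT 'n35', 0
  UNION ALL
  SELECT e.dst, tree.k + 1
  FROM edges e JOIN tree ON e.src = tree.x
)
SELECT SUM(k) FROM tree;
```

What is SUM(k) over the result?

Base: (n35, k=0).
Iteration 1: edges from {n35} -> (n24, k=1), (n26, k=1).
Iteration 2: edges from {n24,n26} -> (n15, k=2), (n32, k=2).
Iteration 3: edges from {n15,n32} -> (n32, k=3).
Iteration 4: no outgoing edges from {n32}; recursion stops.
SUM(k) = 0 + 1 + 1 + 2 + 2 + 3 = 9.

9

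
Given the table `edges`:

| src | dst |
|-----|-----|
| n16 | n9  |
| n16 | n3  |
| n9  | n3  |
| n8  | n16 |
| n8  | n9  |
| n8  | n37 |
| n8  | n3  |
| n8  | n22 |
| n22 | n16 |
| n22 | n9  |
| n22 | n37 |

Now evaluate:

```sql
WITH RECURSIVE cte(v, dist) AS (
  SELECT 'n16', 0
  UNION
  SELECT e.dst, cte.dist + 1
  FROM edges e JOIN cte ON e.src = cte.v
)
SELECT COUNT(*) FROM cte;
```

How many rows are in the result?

4

Base: (n16, dist=0).
Iteration 1: edges from {n16} -> (n3, dist=1), (n9, dist=1).
Iteration 2: edges from {n3,n9} -> (n3, dist=2).
Iteration 3: no outgoing edges from {n3}; recursion stops.
Total rows emitted: 4.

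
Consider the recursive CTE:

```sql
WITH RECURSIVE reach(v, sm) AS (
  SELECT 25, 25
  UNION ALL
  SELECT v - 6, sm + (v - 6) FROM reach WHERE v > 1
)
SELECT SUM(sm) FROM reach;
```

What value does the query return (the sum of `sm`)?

Base: v=25, sm=25.
Iteration 1: 25 > 1 holds -> v = 25 - 6 = 19, sm = 25 + 19 = 44.
Iteration 2: 19 > 1 holds -> v = 19 - 6 = 13, sm = 44 + 13 = 57.
Iteration 3: 13 > 1 holds -> v = 13 - 6 = 7, sm = 57 + 7 = 64.
Iteration 4: 7 > 1 holds -> v = 7 - 6 = 1, sm = 64 + 1 = 65.
Iteration 5: 1 > 1 fails; recursion stops.
SUM(sm) = 25 + 44 + 57 + 64 + 65 = 255.

255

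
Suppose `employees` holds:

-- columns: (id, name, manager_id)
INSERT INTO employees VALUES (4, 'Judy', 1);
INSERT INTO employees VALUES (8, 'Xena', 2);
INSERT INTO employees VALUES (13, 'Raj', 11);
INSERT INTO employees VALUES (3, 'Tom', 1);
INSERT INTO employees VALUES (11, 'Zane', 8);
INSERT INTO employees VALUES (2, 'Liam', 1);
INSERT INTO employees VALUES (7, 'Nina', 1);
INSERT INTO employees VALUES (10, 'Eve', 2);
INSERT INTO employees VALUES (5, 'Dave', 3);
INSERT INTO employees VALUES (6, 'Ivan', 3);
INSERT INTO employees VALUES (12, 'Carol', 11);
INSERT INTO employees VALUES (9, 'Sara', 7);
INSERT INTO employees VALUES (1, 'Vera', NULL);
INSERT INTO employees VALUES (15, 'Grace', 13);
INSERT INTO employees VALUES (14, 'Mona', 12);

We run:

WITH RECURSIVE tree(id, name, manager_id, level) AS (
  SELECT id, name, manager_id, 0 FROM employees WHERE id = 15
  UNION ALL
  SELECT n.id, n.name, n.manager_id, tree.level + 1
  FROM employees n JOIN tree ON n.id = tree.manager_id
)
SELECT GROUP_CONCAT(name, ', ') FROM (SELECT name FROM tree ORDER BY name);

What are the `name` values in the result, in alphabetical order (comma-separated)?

Base: id=15 (Grace), manager_id=13, level 0.
Iteration 1: join on id=13 -> Raj (id 13, manager_id=11, level 1).
Iteration 2: join on id=11 -> Zane (id 11, manager_id=8, level 2).
Iteration 3: join on id=8 -> Xena (id 8, manager_id=2, level 3).
Iteration 4: join on id=2 -> Liam (id 2, manager_id=1, level 4).
Iteration 5: join on id=1 -> Vera (id 1, manager_id=NULL, level 5).
Iteration 6: manager_id is NULL; no match; recursion stops.

Grace, Liam, Raj, Vera, Xena, Zane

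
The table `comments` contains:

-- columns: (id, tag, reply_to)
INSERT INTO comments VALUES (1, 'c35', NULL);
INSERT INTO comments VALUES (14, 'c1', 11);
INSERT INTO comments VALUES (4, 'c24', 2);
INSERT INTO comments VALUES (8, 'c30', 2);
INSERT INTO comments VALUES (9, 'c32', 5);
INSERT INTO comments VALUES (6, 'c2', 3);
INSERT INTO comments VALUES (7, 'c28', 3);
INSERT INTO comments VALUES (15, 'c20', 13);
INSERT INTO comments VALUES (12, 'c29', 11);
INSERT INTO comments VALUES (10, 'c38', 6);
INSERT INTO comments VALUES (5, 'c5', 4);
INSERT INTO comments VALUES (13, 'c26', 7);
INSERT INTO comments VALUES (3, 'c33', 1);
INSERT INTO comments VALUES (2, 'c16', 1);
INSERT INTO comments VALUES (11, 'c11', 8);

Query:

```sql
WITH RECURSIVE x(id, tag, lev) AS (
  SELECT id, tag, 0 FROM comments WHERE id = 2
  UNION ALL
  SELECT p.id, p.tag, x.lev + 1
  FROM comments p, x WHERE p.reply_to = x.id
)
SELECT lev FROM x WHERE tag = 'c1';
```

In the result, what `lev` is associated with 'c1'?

Base: id=2 (c16) at lev 0.
Iteration 1: rows with reply_to in {2} -> c24 (id 4, lev 1), c30 (id 8, lev 1).
Iteration 2: rows with reply_to in {4,8} -> c5 (id 5, lev 2), c11 (id 11, lev 2).
Iteration 3: rows with reply_to in {5,11} -> c32 (id 9, lev 3), c29 (id 12, lev 3), c1 (id 14, lev 3).
Iteration 4: no rows with reply_to in {9,12,14}; recursion stops.

3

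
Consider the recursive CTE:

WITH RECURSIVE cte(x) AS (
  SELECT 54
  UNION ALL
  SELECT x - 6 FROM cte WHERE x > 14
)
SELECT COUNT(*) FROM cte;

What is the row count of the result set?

Base: x=54.
Iteration 1: 54 > 14 holds -> x = 54 - 6 = 48.
Iteration 2: 48 > 14 holds -> x = 48 - 6 = 42.
Iteration 3: 42 > 14 holds -> x = 42 - 6 = 36.
Iteration 4: 36 > 14 holds -> x = 36 - 6 = 30.
Iteration 5: 30 > 14 holds -> x = 30 - 6 = 24.
Iteration 6: 24 > 14 holds -> x = 24 - 6 = 18.
Iteration 7: 18 > 14 holds -> x = 18 - 6 = 12.
Iteration 8: 12 > 14 fails; recursion stops.
Total rows emitted: 8.

8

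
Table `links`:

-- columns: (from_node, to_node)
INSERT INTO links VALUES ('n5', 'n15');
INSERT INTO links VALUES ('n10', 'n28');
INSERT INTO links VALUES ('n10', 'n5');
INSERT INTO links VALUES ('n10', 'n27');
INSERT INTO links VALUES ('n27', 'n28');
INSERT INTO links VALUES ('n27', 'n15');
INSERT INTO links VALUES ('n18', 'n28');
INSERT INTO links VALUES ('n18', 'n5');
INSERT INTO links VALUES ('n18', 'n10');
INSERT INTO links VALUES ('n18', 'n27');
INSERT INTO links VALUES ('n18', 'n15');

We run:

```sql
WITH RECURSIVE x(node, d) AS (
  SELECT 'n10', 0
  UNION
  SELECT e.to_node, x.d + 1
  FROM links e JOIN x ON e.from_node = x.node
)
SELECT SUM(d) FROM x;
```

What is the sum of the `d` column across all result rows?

Base: (n10, d=0).
Iteration 1: edges from {n10} -> (n27, d=1), (n28, d=1), (n5, d=1).
Iteration 2: edges from {n27,n28,n5} -> (n15, d=2), (n28, d=2). [UNION drops 1 duplicate row(s)]
Iteration 3: no outgoing edges from {n15,n28}; recursion stops.
SUM(d) = 0 + 1 + 1 + 1 + 2 + 2 = 7.

7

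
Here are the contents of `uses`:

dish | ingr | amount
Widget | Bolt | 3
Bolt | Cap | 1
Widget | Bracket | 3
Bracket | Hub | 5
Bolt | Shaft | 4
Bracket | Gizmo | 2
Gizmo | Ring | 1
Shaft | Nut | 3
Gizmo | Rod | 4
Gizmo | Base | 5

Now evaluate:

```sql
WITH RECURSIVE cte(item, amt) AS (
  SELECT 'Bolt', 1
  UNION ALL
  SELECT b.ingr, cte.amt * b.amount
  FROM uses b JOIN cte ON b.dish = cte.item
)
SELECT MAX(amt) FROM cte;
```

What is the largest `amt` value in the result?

12

Base: (Bolt, amt=1).
Iteration 1: components of {Bolt} -> Cap = 1*1 = 1, Shaft = 1*4 = 4.
Iteration 2: components of {Cap,Shaft} -> Nut = 4*3 = 12.
Iteration 3: no further components; recursion stops.
amt values: 1, 1, 4, 12; the maximum is 12.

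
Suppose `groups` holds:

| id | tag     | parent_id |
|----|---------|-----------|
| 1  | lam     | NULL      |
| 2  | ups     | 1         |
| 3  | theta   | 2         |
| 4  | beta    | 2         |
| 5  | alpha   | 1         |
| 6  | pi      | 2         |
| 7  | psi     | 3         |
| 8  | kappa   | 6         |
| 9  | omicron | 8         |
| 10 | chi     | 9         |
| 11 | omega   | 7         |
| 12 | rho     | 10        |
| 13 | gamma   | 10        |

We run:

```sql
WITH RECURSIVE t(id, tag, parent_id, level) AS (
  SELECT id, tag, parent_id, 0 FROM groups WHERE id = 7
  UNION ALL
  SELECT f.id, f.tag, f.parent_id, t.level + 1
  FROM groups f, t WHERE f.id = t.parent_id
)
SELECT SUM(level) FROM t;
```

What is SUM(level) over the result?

6

Base: id=7 (psi), parent_id=3, level 0.
Iteration 1: join on id=3 -> theta (id 3, parent_id=2, level 1).
Iteration 2: join on id=2 -> ups (id 2, parent_id=1, level 2).
Iteration 3: join on id=1 -> lam (id 1, parent_id=NULL, level 3).
Iteration 4: parent_id is NULL; no match; recursion stops.
SUM(level) = 0 + 1 + 2 + 3 = 6.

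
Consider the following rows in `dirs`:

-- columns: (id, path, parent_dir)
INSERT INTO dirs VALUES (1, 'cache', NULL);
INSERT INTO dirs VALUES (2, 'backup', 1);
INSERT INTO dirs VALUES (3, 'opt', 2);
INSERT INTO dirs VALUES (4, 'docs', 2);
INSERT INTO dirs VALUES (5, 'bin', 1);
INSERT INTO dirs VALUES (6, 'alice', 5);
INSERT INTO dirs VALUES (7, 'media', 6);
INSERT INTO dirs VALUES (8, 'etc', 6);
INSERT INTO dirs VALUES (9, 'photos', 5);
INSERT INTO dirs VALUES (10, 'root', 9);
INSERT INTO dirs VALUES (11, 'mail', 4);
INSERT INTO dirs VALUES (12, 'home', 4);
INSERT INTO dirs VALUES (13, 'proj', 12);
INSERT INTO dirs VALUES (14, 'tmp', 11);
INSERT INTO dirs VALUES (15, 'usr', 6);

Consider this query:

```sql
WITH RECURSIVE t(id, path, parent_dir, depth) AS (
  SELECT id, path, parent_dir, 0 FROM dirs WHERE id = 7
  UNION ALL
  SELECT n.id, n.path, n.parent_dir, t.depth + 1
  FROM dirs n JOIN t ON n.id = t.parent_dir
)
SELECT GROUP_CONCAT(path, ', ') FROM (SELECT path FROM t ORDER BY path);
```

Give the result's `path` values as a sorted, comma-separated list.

Base: id=7 (media), parent_dir=6, depth 0.
Iteration 1: join on id=6 -> alice (id 6, parent_dir=5, depth 1).
Iteration 2: join on id=5 -> bin (id 5, parent_dir=1, depth 2).
Iteration 3: join on id=1 -> cache (id 1, parent_dir=NULL, depth 3).
Iteration 4: parent_dir is NULL; no match; recursion stops.

alice, bin, cache, media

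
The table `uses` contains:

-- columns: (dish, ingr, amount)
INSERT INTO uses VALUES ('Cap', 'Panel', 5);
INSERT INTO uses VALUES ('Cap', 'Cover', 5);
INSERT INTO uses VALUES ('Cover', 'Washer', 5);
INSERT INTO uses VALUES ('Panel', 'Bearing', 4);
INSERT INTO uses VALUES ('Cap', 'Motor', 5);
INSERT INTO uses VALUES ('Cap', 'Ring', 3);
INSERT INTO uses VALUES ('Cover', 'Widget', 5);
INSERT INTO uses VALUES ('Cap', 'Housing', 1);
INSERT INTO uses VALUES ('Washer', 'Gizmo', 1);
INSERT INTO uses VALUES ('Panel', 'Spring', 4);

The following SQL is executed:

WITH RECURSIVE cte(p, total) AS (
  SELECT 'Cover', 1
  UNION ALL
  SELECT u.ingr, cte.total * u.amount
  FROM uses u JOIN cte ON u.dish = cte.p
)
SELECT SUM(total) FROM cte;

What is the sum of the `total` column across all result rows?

16

Base: (Cover, total=1).
Iteration 1: components of {Cover} -> Washer = 1*5 = 5, Widget = 1*5 = 5.
Iteration 2: components of {Washer,Widget} -> Gizmo = 5*1 = 5.
Iteration 3: no further components; recursion stops.
SUM(total) = 1 + 5 + 5 + 5 = 16.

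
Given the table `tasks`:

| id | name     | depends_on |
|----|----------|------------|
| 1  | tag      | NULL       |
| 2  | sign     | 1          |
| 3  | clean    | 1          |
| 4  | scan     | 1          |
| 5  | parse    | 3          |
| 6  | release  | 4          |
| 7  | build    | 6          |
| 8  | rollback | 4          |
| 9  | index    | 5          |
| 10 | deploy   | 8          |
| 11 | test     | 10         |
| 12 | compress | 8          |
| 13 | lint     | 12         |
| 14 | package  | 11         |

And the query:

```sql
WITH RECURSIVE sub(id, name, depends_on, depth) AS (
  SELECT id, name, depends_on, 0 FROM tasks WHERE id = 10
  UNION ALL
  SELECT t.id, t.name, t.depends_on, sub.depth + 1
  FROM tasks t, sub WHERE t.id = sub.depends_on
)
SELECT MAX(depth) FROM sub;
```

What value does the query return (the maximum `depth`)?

Base: id=10 (deploy), depends_on=8, depth 0.
Iteration 1: join on id=8 -> rollback (id 8, depends_on=4, depth 1).
Iteration 2: join on id=4 -> scan (id 4, depends_on=1, depth 2).
Iteration 3: join on id=1 -> tag (id 1, depends_on=NULL, depth 3).
Iteration 4: depends_on is NULL; no match; recursion stops.
depth values: 0, 1, 2, 3; the maximum is 3.

3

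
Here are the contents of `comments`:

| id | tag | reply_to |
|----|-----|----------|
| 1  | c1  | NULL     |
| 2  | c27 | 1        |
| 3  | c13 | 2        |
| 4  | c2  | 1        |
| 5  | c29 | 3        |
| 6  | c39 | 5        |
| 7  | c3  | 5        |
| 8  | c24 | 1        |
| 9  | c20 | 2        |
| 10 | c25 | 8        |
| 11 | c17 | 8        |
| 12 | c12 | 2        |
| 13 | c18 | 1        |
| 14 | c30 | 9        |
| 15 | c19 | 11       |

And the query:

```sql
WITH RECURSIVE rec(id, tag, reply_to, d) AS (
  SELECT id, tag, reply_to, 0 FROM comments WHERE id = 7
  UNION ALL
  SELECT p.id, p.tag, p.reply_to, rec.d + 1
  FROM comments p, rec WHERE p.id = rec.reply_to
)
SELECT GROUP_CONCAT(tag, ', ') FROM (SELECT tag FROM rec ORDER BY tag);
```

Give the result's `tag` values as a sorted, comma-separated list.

Base: id=7 (c3), reply_to=5, d 0.
Iteration 1: join on id=5 -> c29 (id 5, reply_to=3, d 1).
Iteration 2: join on id=3 -> c13 (id 3, reply_to=2, d 2).
Iteration 3: join on id=2 -> c27 (id 2, reply_to=1, d 3).
Iteration 4: join on id=1 -> c1 (id 1, reply_to=NULL, d 4).
Iteration 5: reply_to is NULL; no match; recursion stops.

c1, c13, c27, c29, c3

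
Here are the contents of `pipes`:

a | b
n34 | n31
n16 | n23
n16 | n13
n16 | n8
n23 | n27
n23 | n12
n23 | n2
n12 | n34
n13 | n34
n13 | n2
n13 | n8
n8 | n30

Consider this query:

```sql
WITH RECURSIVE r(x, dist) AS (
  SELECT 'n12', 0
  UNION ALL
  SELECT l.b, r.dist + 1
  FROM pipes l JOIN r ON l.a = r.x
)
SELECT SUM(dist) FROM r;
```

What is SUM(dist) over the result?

3

Base: (n12, dist=0).
Iteration 1: edges from {n12} -> (n34, dist=1).
Iteration 2: edges from {n34} -> (n31, dist=2).
Iteration 3: no outgoing edges from {n31}; recursion stops.
SUM(dist) = 0 + 1 + 2 = 3.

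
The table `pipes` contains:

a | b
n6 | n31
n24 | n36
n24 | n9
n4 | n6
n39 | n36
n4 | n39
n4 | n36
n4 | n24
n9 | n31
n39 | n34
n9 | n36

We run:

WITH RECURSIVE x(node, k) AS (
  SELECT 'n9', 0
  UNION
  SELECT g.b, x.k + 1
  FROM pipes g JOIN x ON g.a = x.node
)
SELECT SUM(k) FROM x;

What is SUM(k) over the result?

2

Base: (n9, k=0).
Iteration 1: edges from {n9} -> (n31, k=1), (n36, k=1).
Iteration 2: no outgoing edges from {n31,n36}; recursion stops.
SUM(k) = 0 + 1 + 1 = 2.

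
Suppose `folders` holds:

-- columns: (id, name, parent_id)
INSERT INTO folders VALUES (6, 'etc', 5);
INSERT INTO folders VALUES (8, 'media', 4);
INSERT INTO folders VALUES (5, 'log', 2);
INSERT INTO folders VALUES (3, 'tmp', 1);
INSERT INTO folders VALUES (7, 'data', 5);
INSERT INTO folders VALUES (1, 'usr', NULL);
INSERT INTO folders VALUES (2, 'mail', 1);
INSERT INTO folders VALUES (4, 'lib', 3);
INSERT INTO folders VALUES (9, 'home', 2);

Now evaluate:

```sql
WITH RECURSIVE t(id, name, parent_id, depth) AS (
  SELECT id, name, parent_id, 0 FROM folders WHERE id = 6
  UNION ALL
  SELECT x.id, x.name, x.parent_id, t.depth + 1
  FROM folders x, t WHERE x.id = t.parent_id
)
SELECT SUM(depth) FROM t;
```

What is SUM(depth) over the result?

6

Base: id=6 (etc), parent_id=5, depth 0.
Iteration 1: join on id=5 -> log (id 5, parent_id=2, depth 1).
Iteration 2: join on id=2 -> mail (id 2, parent_id=1, depth 2).
Iteration 3: join on id=1 -> usr (id 1, parent_id=NULL, depth 3).
Iteration 4: parent_id is NULL; no match; recursion stops.
SUM(depth) = 0 + 1 + 2 + 3 = 6.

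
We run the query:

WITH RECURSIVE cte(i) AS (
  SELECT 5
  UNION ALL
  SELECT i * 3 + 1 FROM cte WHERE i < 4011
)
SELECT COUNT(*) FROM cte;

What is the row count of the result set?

Base: i=5.
Iteration 1: 5 < 4011 holds -> i = 5 * 3 + 1 = 16.
Iteration 2: 16 < 4011 holds -> i = 16 * 3 + 1 = 49.
Iteration 3: 49 < 4011 holds -> i = 49 * 3 + 1 = 148.
Iteration 4: 148 < 4011 holds -> i = 148 * 3 + 1 = 445.
Iteration 5: 445 < 4011 holds -> i = 445 * 3 + 1 = 1336.
Iteration 6: 1336 < 4011 holds -> i = 1336 * 3 + 1 = 4009.
Iteration 7: 4009 < 4011 holds -> i = 4009 * 3 + 1 = 12028.
Iteration 8: 12028 < 4011 fails; recursion stops.
Total rows emitted: 8.

8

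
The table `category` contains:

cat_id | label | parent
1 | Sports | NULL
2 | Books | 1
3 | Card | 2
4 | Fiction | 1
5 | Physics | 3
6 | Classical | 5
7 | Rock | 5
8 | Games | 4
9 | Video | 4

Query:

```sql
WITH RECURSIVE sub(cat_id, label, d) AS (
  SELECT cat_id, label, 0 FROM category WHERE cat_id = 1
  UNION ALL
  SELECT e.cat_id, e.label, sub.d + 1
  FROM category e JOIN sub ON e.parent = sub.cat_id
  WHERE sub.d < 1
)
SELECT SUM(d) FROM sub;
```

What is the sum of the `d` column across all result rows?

Base: cat_id=1 (Sports) at d 0.
Iteration 1: rows with parent in {1} -> Books (id 2, d 1), Fiction (id 4, d 1).
Iteration 2: d < 1 fails for all current rows; recursion stops.
SUM(d) = 0 + 1 + 1 = 2.

2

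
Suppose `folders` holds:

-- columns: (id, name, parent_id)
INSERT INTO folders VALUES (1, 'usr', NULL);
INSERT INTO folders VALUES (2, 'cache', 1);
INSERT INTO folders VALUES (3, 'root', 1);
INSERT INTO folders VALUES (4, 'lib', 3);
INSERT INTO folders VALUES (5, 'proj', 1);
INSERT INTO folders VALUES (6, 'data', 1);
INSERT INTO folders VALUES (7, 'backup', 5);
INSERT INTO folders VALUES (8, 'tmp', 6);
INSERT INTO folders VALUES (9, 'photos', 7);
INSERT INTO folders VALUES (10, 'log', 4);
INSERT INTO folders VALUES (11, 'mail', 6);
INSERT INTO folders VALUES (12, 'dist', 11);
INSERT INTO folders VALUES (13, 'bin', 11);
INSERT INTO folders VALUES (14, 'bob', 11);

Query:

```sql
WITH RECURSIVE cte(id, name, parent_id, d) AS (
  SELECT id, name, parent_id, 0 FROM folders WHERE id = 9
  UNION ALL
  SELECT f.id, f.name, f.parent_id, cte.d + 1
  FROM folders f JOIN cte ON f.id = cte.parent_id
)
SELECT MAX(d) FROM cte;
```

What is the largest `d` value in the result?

Base: id=9 (photos), parent_id=7, d 0.
Iteration 1: join on id=7 -> backup (id 7, parent_id=5, d 1).
Iteration 2: join on id=5 -> proj (id 5, parent_id=1, d 2).
Iteration 3: join on id=1 -> usr (id 1, parent_id=NULL, d 3).
Iteration 4: parent_id is NULL; no match; recursion stops.
d values: 0, 1, 2, 3; the maximum is 3.

3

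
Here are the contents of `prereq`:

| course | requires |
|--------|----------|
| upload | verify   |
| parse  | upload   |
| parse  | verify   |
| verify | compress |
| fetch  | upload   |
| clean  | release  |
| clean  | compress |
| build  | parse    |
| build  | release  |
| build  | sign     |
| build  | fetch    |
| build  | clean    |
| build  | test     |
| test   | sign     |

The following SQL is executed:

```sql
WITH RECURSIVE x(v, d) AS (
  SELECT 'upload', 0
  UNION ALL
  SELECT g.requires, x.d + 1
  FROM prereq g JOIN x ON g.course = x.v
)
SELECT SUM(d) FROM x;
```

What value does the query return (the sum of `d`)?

3

Base: (upload, d=0).
Iteration 1: edges from {upload} -> (verify, d=1).
Iteration 2: edges from {verify} -> (compress, d=2).
Iteration 3: no outgoing edges from {compress}; recursion stops.
SUM(d) = 0 + 1 + 2 = 3.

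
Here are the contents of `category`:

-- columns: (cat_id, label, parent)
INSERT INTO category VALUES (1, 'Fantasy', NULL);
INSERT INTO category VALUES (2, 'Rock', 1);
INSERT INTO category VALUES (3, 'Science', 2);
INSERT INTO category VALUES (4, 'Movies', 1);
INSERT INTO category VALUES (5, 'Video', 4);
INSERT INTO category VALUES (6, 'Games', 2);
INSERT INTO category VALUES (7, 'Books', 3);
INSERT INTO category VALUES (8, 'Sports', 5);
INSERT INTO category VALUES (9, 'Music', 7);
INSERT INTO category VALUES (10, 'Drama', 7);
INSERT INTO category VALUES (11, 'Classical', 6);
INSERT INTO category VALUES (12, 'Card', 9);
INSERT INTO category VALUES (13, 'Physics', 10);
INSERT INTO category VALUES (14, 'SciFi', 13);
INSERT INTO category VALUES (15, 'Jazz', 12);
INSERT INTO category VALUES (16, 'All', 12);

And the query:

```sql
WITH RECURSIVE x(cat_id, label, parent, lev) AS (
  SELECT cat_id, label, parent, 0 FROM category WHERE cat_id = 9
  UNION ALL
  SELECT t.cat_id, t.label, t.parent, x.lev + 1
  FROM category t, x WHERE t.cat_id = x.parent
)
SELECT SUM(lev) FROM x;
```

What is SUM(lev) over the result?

Base: cat_id=9 (Music), parent=7, lev 0.
Iteration 1: join on cat_id=7 -> Books (id 7, parent=3, lev 1).
Iteration 2: join on cat_id=3 -> Science (id 3, parent=2, lev 2).
Iteration 3: join on cat_id=2 -> Rock (id 2, parent=1, lev 3).
Iteration 4: join on cat_id=1 -> Fantasy (id 1, parent=NULL, lev 4).
Iteration 5: parent is NULL; no match; recursion stops.
SUM(lev) = 0 + 1 + 2 + 3 + 4 = 10.

10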